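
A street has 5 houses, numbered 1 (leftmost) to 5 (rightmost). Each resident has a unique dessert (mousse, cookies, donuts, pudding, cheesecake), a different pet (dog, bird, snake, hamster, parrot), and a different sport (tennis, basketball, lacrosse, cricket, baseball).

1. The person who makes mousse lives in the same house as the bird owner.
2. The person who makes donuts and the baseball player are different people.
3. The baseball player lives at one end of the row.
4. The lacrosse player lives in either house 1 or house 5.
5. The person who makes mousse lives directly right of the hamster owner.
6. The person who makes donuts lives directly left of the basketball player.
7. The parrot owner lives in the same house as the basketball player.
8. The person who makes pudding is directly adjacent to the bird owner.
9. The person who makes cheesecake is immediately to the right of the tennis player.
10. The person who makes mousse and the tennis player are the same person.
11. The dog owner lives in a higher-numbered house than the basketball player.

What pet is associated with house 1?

The baseball player is narrowed to house 1 or 5; consider each.
Placing it in house 1 leads to a contradiction, so it's in house 5.
The only sport still possible for house 1 is lacrosse.
The person who makes cheesecake is narrowed to house 3 or 4 or 5; consider each.
Placing it in house 3 and house 4 leads to a contradiction, so it's in house 5.
Clue 9 places the tennis player in house 4.
The person who makes mousse is in house 4 (clue 10).
Clue 1 places the bird owner in house 4.
Clue 5 places the hamster owner in house 3.
From clue 8, the person who makes pudding must be in house 3.
The only pet still possible for house 1 is snake.
The only pet still possible for house 2 is parrot.
The only pet still possible for house 5 is dog.
By clue 7, the basketball player is in house 2.
The only sport still possible for house 3 is cricket.
Clue 6: the person who makes donuts is in house 1.
So house 2 gets cookies for dessert.
So: house 1 = donuts/snake/lacrosse, house 2 = cookies/parrot/basketball, house 3 = pudding/hamster/cricket, house 4 = mousse/bird/tennis, house 5 = cheesecake/dog/baseball.

snake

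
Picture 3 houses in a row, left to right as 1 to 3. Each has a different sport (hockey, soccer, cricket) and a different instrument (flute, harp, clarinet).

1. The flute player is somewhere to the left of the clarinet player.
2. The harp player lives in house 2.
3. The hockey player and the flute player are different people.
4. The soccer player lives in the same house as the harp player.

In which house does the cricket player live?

1

The harp player is in house 2 (clue 2).
From clue 4, the soccer player must be in house 2.
So house 1 gets flute for instrument.
That leaves clarinet as the instrument for house 3.
From clue 3, the hockey player must be in house 3.
House 1's sport must be cricket (nothing else left).
So: house 1 = cricket/flute, house 2 = soccer/harp, house 3 = hockey/clarinet.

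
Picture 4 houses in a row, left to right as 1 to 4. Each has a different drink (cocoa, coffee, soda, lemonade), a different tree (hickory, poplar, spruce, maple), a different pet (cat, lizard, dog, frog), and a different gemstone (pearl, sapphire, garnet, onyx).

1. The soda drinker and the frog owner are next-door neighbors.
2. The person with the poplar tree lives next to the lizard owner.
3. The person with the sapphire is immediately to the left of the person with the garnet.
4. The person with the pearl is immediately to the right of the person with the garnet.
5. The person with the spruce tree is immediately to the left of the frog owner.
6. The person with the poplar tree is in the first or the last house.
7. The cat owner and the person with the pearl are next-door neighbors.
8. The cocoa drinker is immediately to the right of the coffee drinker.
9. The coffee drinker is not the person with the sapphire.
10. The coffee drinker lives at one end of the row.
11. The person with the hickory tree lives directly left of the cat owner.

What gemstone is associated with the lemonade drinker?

pearl

By clue 10, the coffee drinker is in house 1.
From clue 8, the cocoa drinker must be in house 2.
The person with the sapphire is in house 2 (clue 9).
House 1's pet must be dog (nothing else left).
House 1's gemstone must be onyx (nothing else left).
House 3 gemstone: only garnet fits.
That leaves pearl as the gemstone for house 4.
Clue 7 places the cat owner in house 3.
By clue 11, the person with the hickory tree is in house 2.
House 2 pet: only lizard fits.
House 4 pet: only frog fits.
By clue 1, the soda drinker is in house 3.
From clue 2, the person with the poplar tree must be in house 1.
From clue 5, the person with the spruce tree must be in house 3.
House 4's drink must be lemonade (nothing else left).
So house 4 gets maple for tree.
So: house 1 = coffee/poplar/dog/onyx, house 2 = cocoa/hickory/lizard/sapphire, house 3 = soda/spruce/cat/garnet, house 4 = lemonade/maple/frog/pearl.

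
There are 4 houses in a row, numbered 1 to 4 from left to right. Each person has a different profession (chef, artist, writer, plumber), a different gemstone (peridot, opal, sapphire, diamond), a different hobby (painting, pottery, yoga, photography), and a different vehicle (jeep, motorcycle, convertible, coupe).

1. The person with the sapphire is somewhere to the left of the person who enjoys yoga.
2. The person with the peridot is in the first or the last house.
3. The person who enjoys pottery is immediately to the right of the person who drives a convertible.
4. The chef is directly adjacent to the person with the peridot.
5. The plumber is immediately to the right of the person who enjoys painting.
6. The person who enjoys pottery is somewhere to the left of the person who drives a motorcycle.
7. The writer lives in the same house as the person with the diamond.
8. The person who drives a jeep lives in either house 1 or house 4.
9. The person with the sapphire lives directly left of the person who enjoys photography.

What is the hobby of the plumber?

pottery

That leaves painting as the hobby for house 1.
The plumber is in house 2 (clue 5).
The person with the peridot is in house 4 (clue 4).
House 3's profession must be chef (nothing else left).
By clue 7, the writer is in house 1.
By clue 7, the person with the diamond is in house 1.
So house 4 gets artist for profession.
So house 2 gets pottery for hobby.
The person who drives a convertible is in house 1 (clue 3).
So house 2 gets coupe for vehicle.
So house 3 gets motorcycle for vehicle.
House 4's vehicle must be jeep (nothing else left).
The person with the opal is narrowed to house 2 or 3; consider each.
Placing it in house 2 leads to a contradiction, so it's in house 3.
House 2's gemstone must be sapphire (nothing else left).
From clue 9, the person who enjoys photography must be in house 3.
So house 4 gets yoga for hobby.
So: house 1 = writer/diamond/painting/convertible, house 2 = plumber/sapphire/pottery/coupe, house 3 = chef/opal/photography/motorcycle, house 4 = artist/peridot/yoga/jeep.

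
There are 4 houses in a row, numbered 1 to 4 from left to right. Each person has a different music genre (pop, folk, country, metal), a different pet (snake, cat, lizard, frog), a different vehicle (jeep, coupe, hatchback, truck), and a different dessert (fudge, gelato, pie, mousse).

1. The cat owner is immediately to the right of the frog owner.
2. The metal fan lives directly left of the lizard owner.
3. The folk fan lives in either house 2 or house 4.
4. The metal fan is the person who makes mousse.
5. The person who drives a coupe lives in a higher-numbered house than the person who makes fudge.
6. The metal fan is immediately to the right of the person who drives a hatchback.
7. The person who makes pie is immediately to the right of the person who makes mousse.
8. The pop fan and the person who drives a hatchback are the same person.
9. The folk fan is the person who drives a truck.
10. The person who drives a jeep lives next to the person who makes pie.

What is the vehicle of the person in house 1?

House 1's vehicle must be hatchback (nothing else left).
By clue 6, the metal fan is in house 2.
From clue 8, the pop fan must be in house 1.
House 3 music genre: only country fits.
That leaves folk as the music genre for house 4.
Clue 2: the lizard owner is in house 3.
Clue 4: the person who makes mousse is in house 2.
From clue 7, the person who makes pie must be in house 3.
Clue 9: the person who drives a truck is in house 4.
That leaves coupe as the vehicle for house 3.
House 4 dessert: only gelato fits.
Clue 1 places the cat owner in house 2.
By clue 1, the frog owner is in house 1.
House 4's pet must be snake (nothing else left).
House 2 vehicle: only jeep fits.
The only dessert still possible for house 1 is fudge.
So: house 1 = pop/frog/hatchback/fudge, house 2 = metal/cat/jeep/mousse, house 3 = country/lizard/coupe/pie, house 4 = folk/snake/truck/gelato.

hatchback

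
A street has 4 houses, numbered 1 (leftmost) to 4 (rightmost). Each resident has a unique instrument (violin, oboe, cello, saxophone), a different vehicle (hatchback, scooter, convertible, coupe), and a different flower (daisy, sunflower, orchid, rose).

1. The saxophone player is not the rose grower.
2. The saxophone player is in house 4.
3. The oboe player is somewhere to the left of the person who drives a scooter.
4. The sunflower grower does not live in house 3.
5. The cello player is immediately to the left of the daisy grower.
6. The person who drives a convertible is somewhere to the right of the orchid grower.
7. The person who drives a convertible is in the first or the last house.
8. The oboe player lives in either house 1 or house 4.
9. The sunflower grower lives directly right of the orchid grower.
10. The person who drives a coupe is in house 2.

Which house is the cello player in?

3

From clue 2, the saxophone player must be in house 4.
The person who drives a convertible is in house 4 (clue 7).
From clue 8, the oboe player must be in house 1.
The person who drives a coupe is in house 2 (clue 10).
The only vehicle still possible for house 1 is hatchback.
That leaves scooter as the vehicle for house 3.
The cello player is narrowed to house 2 or 3; consider each.
Placing it in house 2 leads to a contradiction, so it's in house 3.
By clue 5, the daisy grower is in house 4.
House 2's instrument must be violin (nothing else left).
That leaves sunflower as the flower for house 2.
Clue 9: the orchid grower is in house 1.
So house 3 gets rose for flower.
So: house 1 = oboe/hatchback/orchid, house 2 = violin/coupe/sunflower, house 3 = cello/scooter/rose, house 4 = saxophone/convertible/daisy.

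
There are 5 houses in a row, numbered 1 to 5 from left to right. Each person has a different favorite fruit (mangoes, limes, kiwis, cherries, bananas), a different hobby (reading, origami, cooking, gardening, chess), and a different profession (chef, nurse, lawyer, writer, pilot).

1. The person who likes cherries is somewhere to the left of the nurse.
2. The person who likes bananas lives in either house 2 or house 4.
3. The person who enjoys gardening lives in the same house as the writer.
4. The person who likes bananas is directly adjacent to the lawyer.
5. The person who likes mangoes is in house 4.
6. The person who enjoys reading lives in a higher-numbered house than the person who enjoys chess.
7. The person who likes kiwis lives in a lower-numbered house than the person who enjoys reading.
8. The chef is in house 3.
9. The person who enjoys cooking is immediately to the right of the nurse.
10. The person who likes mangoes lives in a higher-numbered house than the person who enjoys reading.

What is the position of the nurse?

4

From clue 5, the person who likes mangoes must be in house 4.
The chef is in house 3 (clue 8).
That leaves bananas as the favorite fruit for house 2.
House 5 favorite fruit: only limes fits.
The lawyer is in house 1 (clue 4).
The person who likes kiwis is in house 1 (clue 7).
That leaves cherries as the favorite fruit for house 3.
Clue 1: the nurse is in house 4.
By clue 9, the person who enjoys cooking is in house 5.
The person who enjoys gardening is in house 2 (clue 3).
By clue 3, the writer is in house 2.
House 1's hobby must be chess (nothing else left).
House 4 hobby: only origami fits.
So house 5 gets pilot for profession.
So house 3 gets reading for hobby.
So: house 1 = kiwis/chess/lawyer, house 2 = bananas/gardening/writer, house 3 = cherries/reading/chef, house 4 = mangoes/origami/nurse, house 5 = limes/cooking/pilot.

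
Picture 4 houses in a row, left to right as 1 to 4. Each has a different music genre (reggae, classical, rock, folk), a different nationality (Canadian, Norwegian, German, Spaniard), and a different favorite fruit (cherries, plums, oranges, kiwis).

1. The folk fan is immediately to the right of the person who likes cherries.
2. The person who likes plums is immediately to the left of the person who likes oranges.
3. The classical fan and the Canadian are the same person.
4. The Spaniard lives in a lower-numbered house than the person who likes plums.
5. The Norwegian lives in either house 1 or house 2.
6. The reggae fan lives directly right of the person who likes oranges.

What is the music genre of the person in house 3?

classical

House 4 favorite fruit: only kiwis fits.
Clue 2 places the person who likes plums in house 2.
By clue 2, the person who likes oranges is in house 3.
From clue 4, the Spaniard must be in house 1.
Clue 6: the reggae fan is in house 4.
House 1's favorite fruit must be cherries (nothing else left).
The folk fan is in house 2 (clue 1).
House 1's music genre must be rock (nothing else left).
The only music genre still possible for house 3 is classical.
That leaves Norwegian as the nationality for house 2.
House 4 nationality: only German fits.
The only nationality still possible for house 3 is Canadian.
So: house 1 = rock/Spaniard/cherries, house 2 = folk/Norwegian/plums, house 3 = classical/Canadian/oranges, house 4 = reggae/German/kiwis.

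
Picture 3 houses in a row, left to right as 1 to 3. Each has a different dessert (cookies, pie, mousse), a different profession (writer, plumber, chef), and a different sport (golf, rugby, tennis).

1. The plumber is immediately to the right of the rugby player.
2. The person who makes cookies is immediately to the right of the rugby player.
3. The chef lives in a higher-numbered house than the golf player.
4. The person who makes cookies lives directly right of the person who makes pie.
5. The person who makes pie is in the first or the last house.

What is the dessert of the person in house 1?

By clue 5, the person who makes pie is in house 1.
House 1 profession: only writer fits.
That leaves tennis as the sport for house 3.
The person who makes cookies is in house 2 (clue 4).
The only dessert still possible for house 3 is mousse.
Clue 2: the rugby player is in house 1.
House 2's sport must be golf (nothing else left).
By clue 1, the plumber is in house 2.
Clue 3 places the chef in house 3.
So: house 1 = pie/writer/rugby, house 2 = cookies/plumber/golf, house 3 = mousse/chef/tennis.

pie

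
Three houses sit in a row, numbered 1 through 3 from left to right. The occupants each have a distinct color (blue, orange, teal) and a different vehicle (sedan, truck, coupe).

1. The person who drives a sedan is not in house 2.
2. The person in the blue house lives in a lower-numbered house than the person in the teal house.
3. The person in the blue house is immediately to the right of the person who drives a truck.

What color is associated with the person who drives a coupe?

blue

Clue 3: the person in the blue house is in house 2.
The person who drives a truck is in house 1 (clue 3).
House 1's color must be orange (nothing else left).
That leaves teal as the color for house 3.
The only vehicle still possible for house 2 is coupe.
The only vehicle still possible for house 3 is sedan.
So: house 1 = orange/truck, house 2 = blue/coupe, house 3 = teal/sedan.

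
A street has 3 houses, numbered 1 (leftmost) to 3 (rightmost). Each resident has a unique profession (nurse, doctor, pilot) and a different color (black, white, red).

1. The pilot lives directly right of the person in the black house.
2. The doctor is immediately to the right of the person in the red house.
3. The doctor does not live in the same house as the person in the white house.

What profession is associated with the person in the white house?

pilot

That leaves nurse as the profession for house 1.
That leaves white as the color for house 3.
The doctor is in house 2 (clue 3).
House 3 profession: only pilot fits.
The person in the black house is in house 2 (clue 1).
Clue 2: the person in the red house is in house 1.
So: house 1 = nurse/red, house 2 = doctor/black, house 3 = pilot/white.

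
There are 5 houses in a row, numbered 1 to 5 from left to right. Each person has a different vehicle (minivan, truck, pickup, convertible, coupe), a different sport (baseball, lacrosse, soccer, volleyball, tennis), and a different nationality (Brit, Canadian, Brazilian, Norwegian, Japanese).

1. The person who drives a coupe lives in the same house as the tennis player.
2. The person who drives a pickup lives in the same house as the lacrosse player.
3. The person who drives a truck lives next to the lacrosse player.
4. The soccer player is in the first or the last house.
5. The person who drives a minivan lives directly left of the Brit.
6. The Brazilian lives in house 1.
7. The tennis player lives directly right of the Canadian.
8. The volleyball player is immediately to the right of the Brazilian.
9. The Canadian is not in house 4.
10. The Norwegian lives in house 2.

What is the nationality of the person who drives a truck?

Clue 6: the Brazilian is in house 1.
Clue 8 places the volleyball player in house 2.
Clue 10 places the Norwegian in house 2.
By clue 7, the tennis player is in house 4.
House 3's nationality must be Canadian (nothing else left).
From clue 1, the person who drives a coupe must be in house 4.
Clue 5: the Brit is in house 4.
So house 2 gets truck for vehicle.
House 3's vehicle must be minivan (nothing else left).
House 5's nationality must be Japanese (nothing else left).
From clue 2, the person who drives a pickup must be in house 1.
From clue 2, the lacrosse player must be in house 1.
House 5 vehicle: only convertible fits.
So house 3 gets baseball for sport.
House 5 sport: only soccer fits.
So: house 1 = pickup/lacrosse/Brazilian, house 2 = truck/volleyball/Norwegian, house 3 = minivan/baseball/Canadian, house 4 = coupe/tennis/Brit, house 5 = convertible/soccer/Japanese.

Norwegian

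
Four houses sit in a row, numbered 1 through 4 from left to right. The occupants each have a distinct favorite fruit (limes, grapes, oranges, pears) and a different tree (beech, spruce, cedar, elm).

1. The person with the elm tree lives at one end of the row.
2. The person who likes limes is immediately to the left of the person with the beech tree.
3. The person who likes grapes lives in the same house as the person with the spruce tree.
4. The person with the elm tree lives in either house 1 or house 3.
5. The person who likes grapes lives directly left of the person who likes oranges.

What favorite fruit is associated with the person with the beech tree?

The person with the elm tree is in house 1 (clue 4).
The person who likes grapes is narrowed to house 2 or 3; consider each.
Placing it in house 2 leads to a contradiction, so it's in house 3.
From clue 3, the person with the spruce tree must be in house 3.
The person who likes oranges is in house 4 (clue 5).
The person who likes limes is in house 1 (clue 2).
By clue 2, the person with the beech tree is in house 2.
House 2's favorite fruit must be pears (nothing else left).
The only tree still possible for house 4 is cedar.
So: house 1 = limes/elm, house 2 = pears/beech, house 3 = grapes/spruce, house 4 = oranges/cedar.

pears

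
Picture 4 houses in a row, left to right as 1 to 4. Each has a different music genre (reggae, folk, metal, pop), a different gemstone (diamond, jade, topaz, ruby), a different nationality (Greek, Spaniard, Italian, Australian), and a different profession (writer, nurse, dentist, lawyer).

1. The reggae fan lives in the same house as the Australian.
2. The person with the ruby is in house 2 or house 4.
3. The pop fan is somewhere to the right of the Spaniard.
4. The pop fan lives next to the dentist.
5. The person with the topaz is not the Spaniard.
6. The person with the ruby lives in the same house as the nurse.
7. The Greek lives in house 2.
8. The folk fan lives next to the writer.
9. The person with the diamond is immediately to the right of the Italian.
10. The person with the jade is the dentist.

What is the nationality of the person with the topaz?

By clue 7, the Greek is in house 2.
The only nationality still possible for house 4 is Australian.
By clue 1, the reggae fan is in house 4.
By clue 3, the Spaniard is in house 1.
The only gemstone still possible for house 1 is jade.
So house 3 gets topaz for gemstone.
So house 3 gets Italian for nationality.
From clue 9, the person with the diamond must be in house 4.
From clue 10, the dentist must be in house 1.
House 2's gemstone must be ruby (nothing else left).
Clue 4: the pop fan is in house 2.
Clue 6: the nurse is in house 2.
By clue 8, the folk fan is in house 3.
By clue 8, the writer is in house 4.
That leaves metal as the music genre for house 1.
House 3 profession: only lawyer fits.
So: house 1 = metal/jade/Spaniard/dentist, house 2 = pop/ruby/Greek/nurse, house 3 = folk/topaz/Italian/lawyer, house 4 = reggae/diamond/Australian/writer.

Italian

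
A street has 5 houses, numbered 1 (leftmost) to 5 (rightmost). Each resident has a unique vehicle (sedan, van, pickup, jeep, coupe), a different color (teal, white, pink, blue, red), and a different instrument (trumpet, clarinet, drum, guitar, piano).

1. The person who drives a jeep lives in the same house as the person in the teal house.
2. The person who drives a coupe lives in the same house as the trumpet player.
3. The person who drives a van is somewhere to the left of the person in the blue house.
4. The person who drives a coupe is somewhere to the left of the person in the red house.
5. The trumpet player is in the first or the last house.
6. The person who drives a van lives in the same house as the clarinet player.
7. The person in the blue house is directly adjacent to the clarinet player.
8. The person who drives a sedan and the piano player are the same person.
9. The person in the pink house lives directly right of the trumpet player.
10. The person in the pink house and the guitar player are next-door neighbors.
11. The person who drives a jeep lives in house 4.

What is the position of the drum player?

4

By clue 9, the person in the pink house is in house 2.
Clue 9 places the trumpet player in house 1.
Clue 11: the person who drives a jeep is in house 4.
House 3 instrument: only guitar fits.
Clue 1: the person in the teal house is in house 4.
Clue 2 places the person who drives a coupe in house 1.
Clue 6: the person who drives a van is in house 2.
Clue 6: the clarinet player is in house 2.
Clue 7 places the person in the blue house in house 3.
So house 3 gets pickup for vehicle.
So house 5 gets sedan for vehicle.
House 1's color must be white (nothing else left).
The only color still possible for house 5 is red.
House 4 instrument: only drum fits.
House 5's instrument must be piano (nothing else left).
So: house 1 = coupe/white/trumpet, house 2 = van/pink/clarinet, house 3 = pickup/blue/guitar, house 4 = jeep/teal/drum, house 5 = sedan/red/piano.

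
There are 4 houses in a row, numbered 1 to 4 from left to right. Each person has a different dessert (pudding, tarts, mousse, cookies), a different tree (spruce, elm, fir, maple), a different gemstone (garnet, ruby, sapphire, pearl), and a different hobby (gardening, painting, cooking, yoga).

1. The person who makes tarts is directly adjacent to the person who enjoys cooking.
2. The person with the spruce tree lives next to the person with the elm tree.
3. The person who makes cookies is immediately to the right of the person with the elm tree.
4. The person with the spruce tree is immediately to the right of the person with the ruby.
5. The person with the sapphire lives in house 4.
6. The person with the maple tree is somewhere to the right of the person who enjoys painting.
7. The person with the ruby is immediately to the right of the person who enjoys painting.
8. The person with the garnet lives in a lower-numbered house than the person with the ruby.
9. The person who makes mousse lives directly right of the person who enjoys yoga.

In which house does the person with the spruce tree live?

3

The person with the sapphire is in house 4 (clue 5).
House 1's tree must be fir (nothing else left).
The person who makes cookies is narrowed to house 3 or 4; consider each.
Placing it in house 4 leads to a contradiction, so it's in house 3.
Clue 3: the person with the elm tree is in house 2.
The person with the spruce tree is in house 3 (clue 2).
The person with the ruby is in house 2 (clue 4).
Clue 7 places the person who enjoys painting in house 1.
The person with the garnet is in house 1 (clue 8).
House 4's tree must be maple (nothing else left).
House 3's gemstone must be pearl (nothing else left).
House 3's hobby must be yoga (nothing else left).
That leaves gardening as the hobby for house 4.
From clue 1, the person who makes tarts must be in house 1.
From clue 9, the person who makes mousse must be in house 4.
So house 2 gets pudding for dessert.
House 2 hobby: only cooking fits.
So: house 1 = tarts/fir/garnet/painting, house 2 = pudding/elm/ruby/cooking, house 3 = cookies/spruce/pearl/yoga, house 4 = mousse/maple/sapphire/gardening.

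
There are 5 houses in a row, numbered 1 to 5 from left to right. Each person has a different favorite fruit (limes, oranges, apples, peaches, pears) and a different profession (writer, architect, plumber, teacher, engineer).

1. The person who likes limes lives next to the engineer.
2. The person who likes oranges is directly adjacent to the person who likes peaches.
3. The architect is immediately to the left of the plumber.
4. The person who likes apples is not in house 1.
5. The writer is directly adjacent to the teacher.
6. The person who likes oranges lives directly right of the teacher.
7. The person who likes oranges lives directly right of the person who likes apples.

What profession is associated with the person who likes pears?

The person who likes apples is narrowed to house 2 or 3 or 4; consider each.
Placing it in house 2 and house 4 leads to a contradiction, so it's in house 3.
Clue 7 places the person who likes oranges in house 4.
The person who likes peaches is in house 5 (clue 2).
Clue 6: the teacher is in house 3.
That leaves plumber as the profession for house 5.
From clue 3, the architect must be in house 4.
House 1 profession: only engineer fits.
So house 2 gets writer for profession.
From clue 1, the person who likes limes must be in house 2.
That leaves pears as the favorite fruit for house 1.
So: house 1 = pears/engineer, house 2 = limes/writer, house 3 = apples/teacher, house 4 = oranges/architect, house 5 = peaches/plumber.

engineer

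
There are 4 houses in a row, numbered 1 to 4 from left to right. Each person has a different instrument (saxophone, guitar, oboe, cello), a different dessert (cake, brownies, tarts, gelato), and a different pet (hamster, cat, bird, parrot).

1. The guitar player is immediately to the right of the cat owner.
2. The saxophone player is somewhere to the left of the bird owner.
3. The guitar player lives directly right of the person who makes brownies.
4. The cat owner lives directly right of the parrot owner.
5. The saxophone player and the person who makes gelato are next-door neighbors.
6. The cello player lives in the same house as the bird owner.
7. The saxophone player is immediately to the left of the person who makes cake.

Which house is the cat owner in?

The guitar player is narrowed to house 3 or 4; consider each.
Placing it in house 4 leads to a contradiction, so it's in house 3.
By clue 1, the cat owner is in house 2.
Clue 3 places the person who makes brownies in house 2.
Clue 4 places the parrot owner in house 1.
Clue 5: the saxophone player is in house 2.
Clue 6: the cello player is in house 4.
Clue 6 places the bird owner in house 4.
From clue 7, the person who makes cake must be in house 3.
House 1 instrument: only oboe fits.
That leaves gelato as the dessert for house 1.
House 4 dessert: only tarts fits.
House 3's pet must be hamster (nothing else left).
So: house 1 = oboe/gelato/parrot, house 2 = saxophone/brownies/cat, house 3 = guitar/cake/hamster, house 4 = cello/tarts/bird.

2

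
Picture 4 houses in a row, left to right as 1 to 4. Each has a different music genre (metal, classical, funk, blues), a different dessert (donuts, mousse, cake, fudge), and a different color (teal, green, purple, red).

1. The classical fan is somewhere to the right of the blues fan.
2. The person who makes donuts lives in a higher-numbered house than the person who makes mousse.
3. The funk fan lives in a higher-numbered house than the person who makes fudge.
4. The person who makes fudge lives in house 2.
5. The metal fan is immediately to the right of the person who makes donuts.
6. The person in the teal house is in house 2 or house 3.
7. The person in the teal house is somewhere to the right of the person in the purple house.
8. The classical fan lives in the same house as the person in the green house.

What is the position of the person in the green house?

Clue 4: the person who makes fudge is in house 2.
So house 1 gets blues for music genre.
House 4's dessert must be cake (nothing else left).
Clue 2: the person who makes mousse is in house 1.
From clue 5, the metal fan must be in house 4.
House 2's music genre must be classical (nothing else left).
House 3 music genre: only funk fits.
The only dessert still possible for house 3 is donuts.
The person in the green house is in house 2 (clue 8).
The only color still possible for house 1 is purple.
That leaves red as the color for house 4.
House 3 color: only teal fits.
So: house 1 = blues/mousse/purple, house 2 = classical/fudge/green, house 3 = funk/donuts/teal, house 4 = metal/cake/red.

2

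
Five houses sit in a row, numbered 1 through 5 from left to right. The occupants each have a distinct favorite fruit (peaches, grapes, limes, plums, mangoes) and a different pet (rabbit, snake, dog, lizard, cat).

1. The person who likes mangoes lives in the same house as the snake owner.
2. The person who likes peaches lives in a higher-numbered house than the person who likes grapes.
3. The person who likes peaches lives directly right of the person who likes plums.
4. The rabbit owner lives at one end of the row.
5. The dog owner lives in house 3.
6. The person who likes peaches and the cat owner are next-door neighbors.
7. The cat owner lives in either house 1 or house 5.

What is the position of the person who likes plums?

3

From clue 5, the dog owner must be in house 3.
The person who likes peaches is narrowed to house 2 or 4; consider each.
Placing it in house 2 leads to a contradiction, so it's in house 4.
Clue 3: the person who likes plums is in house 3.
Clue 6 places the cat owner in house 5.
House 5's favorite fruit must be limes (nothing else left).
House 1's pet must be rabbit (nothing else left).
House 2's pet must be snake (nothing else left).
So house 4 gets lizard for pet.
By clue 1, the person who likes mangoes is in house 2.
The only favorite fruit still possible for house 1 is grapes.
So: house 1 = grapes/rabbit, house 2 = mangoes/snake, house 3 = plums/dog, house 4 = peaches/lizard, house 5 = limes/cat.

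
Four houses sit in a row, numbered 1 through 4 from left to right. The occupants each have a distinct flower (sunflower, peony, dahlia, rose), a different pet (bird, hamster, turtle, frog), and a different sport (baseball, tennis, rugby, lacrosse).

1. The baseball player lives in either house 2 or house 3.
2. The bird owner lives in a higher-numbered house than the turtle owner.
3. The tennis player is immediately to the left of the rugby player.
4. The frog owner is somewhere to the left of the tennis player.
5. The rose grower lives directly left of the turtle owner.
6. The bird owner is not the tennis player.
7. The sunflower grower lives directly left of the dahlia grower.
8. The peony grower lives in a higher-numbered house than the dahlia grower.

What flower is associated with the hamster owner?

dahlia

House 4's flower must be peony (nothing else left).
House 1's sport must be lacrosse (nothing else left).
That leaves rugby as the sport for house 4.
Clue 3: the tennis player is in house 3.
Clue 6: the bird owner is in house 4.
House 3's flower must be dahlia (nothing else left).
House 2 sport: only baseball fits.
From clue 7, the sunflower grower must be in house 2.
House 1's flower must be rose (nothing else left).
By clue 5, the turtle owner is in house 2.
The only pet still possible for house 1 is frog.
House 3 pet: only hamster fits.
So: house 1 = rose/frog/lacrosse, house 2 = sunflower/turtle/baseball, house 3 = dahlia/hamster/tennis, house 4 = peony/bird/rugby.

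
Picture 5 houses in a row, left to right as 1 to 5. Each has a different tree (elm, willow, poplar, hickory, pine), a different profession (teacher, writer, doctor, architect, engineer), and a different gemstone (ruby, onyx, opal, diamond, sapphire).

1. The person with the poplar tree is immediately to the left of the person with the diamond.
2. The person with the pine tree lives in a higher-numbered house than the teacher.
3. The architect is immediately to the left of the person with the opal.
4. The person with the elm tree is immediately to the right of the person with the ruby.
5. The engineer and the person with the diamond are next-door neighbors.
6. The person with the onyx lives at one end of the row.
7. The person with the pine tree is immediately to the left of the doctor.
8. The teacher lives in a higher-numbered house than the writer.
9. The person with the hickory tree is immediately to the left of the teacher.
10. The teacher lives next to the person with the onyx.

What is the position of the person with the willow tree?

5

The teacher is in house 2 (clue 2).
Clue 8: the writer is in house 1.
Clue 9 places the person with the hickory tree in house 1.
By clue 10, the person with the onyx is in house 1.
The person with the pine tree is narrowed to house 3 or 4; consider each.
Placing it in house 3 leads to a contradiction, so it's in house 4.
Clue 7: the doctor is in house 5.
The person with the elm tree is narrowed to house 3 or 5; consider each.
Placing it in house 5 leads to a contradiction, so it's in house 3.
Clue 4 places the person with the ruby in house 2.
The only tree still possible for house 2 is poplar.
The only tree still possible for house 5 is willow.
Clue 1: the person with the diamond is in house 3.
By clue 5, the engineer is in house 4.
That leaves architect as the profession for house 3.
The person with the opal is in house 4 (clue 3).
House 5's gemstone must be sapphire (nothing else left).
So: house 1 = hickory/writer/onyx, house 2 = poplar/teacher/ruby, house 3 = elm/architect/diamond, house 4 = pine/engineer/opal, house 5 = willow/doctor/sapphire.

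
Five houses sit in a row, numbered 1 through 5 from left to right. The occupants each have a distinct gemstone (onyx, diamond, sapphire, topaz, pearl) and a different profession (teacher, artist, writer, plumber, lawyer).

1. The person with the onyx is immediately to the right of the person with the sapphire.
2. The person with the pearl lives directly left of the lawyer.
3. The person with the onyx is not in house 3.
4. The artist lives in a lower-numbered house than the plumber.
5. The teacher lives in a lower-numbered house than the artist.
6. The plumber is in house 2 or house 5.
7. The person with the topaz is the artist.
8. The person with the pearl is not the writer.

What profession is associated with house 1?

From clue 4, the plumber must be in house 5.
The person with the onyx is narrowed to house 2 or 4 or 5; consider each.
Placing it in house 2 and house 4 leads to a contradiction, so it's in house 5.
By clue 1, the person with the sapphire is in house 4.
The person with the topaz is narrowed to house 2 or 3; consider each.
Placing it in house 2 leads to a contradiction, so it's in house 3.
Clue 7: the artist is in house 3.
By clue 2, the person with the pearl is in house 1.
Clue 2: the lawyer is in house 2.
House 2's gemstone must be diamond (nothing else left).
House 1's profession must be teacher (nothing else left).
So house 4 gets writer for profession.
So: house 1 = pearl/teacher, house 2 = diamond/lawyer, house 3 = topaz/artist, house 4 = sapphire/writer, house 5 = onyx/plumber.

teacher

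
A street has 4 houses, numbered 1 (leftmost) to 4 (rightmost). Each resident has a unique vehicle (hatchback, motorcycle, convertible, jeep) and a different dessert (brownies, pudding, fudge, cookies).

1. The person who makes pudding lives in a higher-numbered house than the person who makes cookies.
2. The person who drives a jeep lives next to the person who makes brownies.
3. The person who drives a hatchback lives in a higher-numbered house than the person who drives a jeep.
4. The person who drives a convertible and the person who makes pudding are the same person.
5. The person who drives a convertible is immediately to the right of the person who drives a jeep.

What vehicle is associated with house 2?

jeep

The person who drives a convertible is narrowed to house 2 or 3 or 4; consider each.
Placing it in house 2 and house 4 leads to a contradiction, so it's in house 3.
Clue 4 places the person who makes pudding in house 3.
From clue 5, the person who drives a jeep must be in house 2.
House 1 vehicle: only motorcycle fits.
So house 4 gets hatchback for vehicle.
By clue 2, the person who makes brownies is in house 1.
The only dessert still possible for house 2 is cookies.
House 4 dessert: only fudge fits.
So: house 1 = motorcycle/brownies, house 2 = jeep/cookies, house 3 = convertible/pudding, house 4 = hatchback/fudge.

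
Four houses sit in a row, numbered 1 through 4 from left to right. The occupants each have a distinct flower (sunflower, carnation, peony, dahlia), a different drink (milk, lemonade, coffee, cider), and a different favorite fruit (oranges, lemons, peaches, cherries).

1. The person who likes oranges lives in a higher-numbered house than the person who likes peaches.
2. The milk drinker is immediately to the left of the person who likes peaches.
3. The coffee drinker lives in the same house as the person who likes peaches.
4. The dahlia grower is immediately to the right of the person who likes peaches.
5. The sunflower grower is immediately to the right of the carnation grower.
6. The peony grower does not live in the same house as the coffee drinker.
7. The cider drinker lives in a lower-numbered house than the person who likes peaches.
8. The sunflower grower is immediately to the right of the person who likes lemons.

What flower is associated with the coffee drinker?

So house 4 gets lemonade for drink.
House 3's drink must be coffee (nothing else left).
Clue 3: the person who likes peaches is in house 3.
Clue 4 places the dahlia grower in house 4.
The milk drinker is in house 2 (clue 2).
House 3's flower must be sunflower (nothing else left).
House 1 drink: only cider fits.
So house 4 gets oranges for favorite fruit.
Clue 5 places the carnation grower in house 2.
The person who likes lemons is in house 2 (clue 8).
So house 1 gets peony for flower.
So house 1 gets cherries for favorite fruit.
So: house 1 = peony/cider/cherries, house 2 = carnation/milk/lemons, house 3 = sunflower/coffee/peaches, house 4 = dahlia/lemonade/oranges.

sunflower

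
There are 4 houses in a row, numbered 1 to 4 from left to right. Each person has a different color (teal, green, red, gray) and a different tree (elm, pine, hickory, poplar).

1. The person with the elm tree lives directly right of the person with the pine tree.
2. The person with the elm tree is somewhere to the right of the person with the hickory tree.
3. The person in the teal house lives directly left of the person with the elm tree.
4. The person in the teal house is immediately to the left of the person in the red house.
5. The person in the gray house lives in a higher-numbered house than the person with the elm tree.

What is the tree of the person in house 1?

That leaves poplar as the tree for house 4.
That leaves elm as the tree for house 3.
By clue 1, the person with the pine tree is in house 2.
Clue 3: the person in the teal house is in house 2.
By clue 4, the person in the red house is in house 3.
Clue 5: the person in the gray house is in house 4.
That leaves green as the color for house 1.
The only tree still possible for house 1 is hickory.
So: house 1 = green/hickory, house 2 = teal/pine, house 3 = red/elm, house 4 = gray/poplar.

hickory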